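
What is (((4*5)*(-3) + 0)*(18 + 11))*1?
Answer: -1740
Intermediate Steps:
(((4*5)*(-3) + 0)*(18 + 11))*1 = ((20*(-3) + 0)*29)*1 = ((-60 + 0)*29)*1 = -60*29*1 = -1740*1 = -1740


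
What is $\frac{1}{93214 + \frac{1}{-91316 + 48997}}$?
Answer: $\frac{42319}{3944723265} \approx 1.0728 \cdot 10^{-5}$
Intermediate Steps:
$\frac{1}{93214 + \frac{1}{-91316 + 48997}} = \frac{1}{93214 + \frac{1}{-42319}} = \frac{1}{93214 - \frac{1}{42319}} = \frac{1}{\frac{3944723265}{42319}} = \frac{42319}{3944723265}$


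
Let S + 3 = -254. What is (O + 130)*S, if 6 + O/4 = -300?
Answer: 281158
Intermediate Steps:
S = -257 (S = -3 - 254 = -257)
O = -1224 (O = -24 + 4*(-300) = -24 - 1200 = -1224)
(O + 130)*S = (-1224 + 130)*(-257) = -1094*(-257) = 281158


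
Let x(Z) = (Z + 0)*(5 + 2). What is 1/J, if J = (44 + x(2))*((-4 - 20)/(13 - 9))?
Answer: -1/348 ≈ -0.0028736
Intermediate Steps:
x(Z) = 7*Z (x(Z) = Z*7 = 7*Z)
J = -348 (J = (44 + 7*2)*((-4 - 20)/(13 - 9)) = (44 + 14)*(-24/4) = 58*(-24*1/4) = 58*(-6) = -348)
1/J = 1/(-348) = -1/348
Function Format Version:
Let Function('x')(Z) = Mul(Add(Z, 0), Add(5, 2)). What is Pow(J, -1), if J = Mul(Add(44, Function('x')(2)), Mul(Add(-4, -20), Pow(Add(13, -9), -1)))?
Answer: Rational(-1, 348) ≈ -0.0028736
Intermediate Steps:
Function('x')(Z) = Mul(7, Z) (Function('x')(Z) = Mul(Z, 7) = Mul(7, Z))
J = -348 (J = Mul(Add(44, Mul(7, 2)), Mul(Add(-4, -20), Pow(Add(13, -9), -1))) = Mul(Add(44, 14), Mul(-24, Pow(4, -1))) = Mul(58, Mul(-24, Rational(1, 4))) = Mul(58, -6) = -348)
Pow(J, -1) = Pow(-348, -1) = Rational(-1, 348)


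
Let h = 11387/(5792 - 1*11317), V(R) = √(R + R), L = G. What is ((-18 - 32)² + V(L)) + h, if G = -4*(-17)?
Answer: 13801113/5525 + 2*√34 ≈ 2509.6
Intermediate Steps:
G = 68
L = 68
V(R) = √2*√R (V(R) = √(2*R) = √2*√R)
h = -11387/5525 (h = 11387/(5792 - 11317) = 11387/(-5525) = 11387*(-1/5525) = -11387/5525 ≈ -2.0610)
((-18 - 32)² + V(L)) + h = ((-18 - 32)² + √2*√68) - 11387/5525 = ((-50)² + √2*(2*√17)) - 11387/5525 = (2500 + 2*√34) - 11387/5525 = 13801113/5525 + 2*√34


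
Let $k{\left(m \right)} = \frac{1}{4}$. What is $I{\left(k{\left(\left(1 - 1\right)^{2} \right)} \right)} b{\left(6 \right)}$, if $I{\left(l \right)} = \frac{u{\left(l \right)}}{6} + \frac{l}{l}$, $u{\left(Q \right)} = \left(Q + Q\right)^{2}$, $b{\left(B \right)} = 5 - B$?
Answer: $- \frac{25}{24} \approx -1.0417$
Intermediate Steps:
$k{\left(m \right)} = \frac{1}{4}$
$u{\left(Q \right)} = 4 Q^{2}$ ($u{\left(Q \right)} = \left(2 Q\right)^{2} = 4 Q^{2}$)
$I{\left(l \right)} = 1 + \frac{2 l^{2}}{3}$ ($I{\left(l \right)} = \frac{4 l^{2}}{6} + \frac{l}{l} = 4 l^{2} \cdot \frac{1}{6} + 1 = \frac{2 l^{2}}{3} + 1 = 1 + \frac{2 l^{2}}{3}$)
$I{\left(k{\left(\left(1 - 1\right)^{2} \right)} \right)} b{\left(6 \right)} = \left(1 + \frac{2}{3 \cdot 16}\right) \left(5 - 6\right) = \left(1 + \frac{2}{3} \cdot \frac{1}{16}\right) \left(5 - 6\right) = \left(1 + \frac{1}{24}\right) \left(-1\right) = \frac{25}{24} \left(-1\right) = - \frac{25}{24}$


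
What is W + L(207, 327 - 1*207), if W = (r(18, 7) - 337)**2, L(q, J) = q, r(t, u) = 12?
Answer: 105832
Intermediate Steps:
W = 105625 (W = (12 - 337)**2 = (-325)**2 = 105625)
W + L(207, 327 - 1*207) = 105625 + 207 = 105832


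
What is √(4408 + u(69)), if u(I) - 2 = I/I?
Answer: √4411 ≈ 66.415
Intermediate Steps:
u(I) = 3 (u(I) = 2 + I/I = 2 + 1 = 3)
√(4408 + u(69)) = √(4408 + 3) = √4411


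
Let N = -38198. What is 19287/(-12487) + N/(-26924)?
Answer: -21152381/168099994 ≈ -0.12583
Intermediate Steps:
19287/(-12487) + N/(-26924) = 19287/(-12487) - 38198/(-26924) = 19287*(-1/12487) - 38198*(-1/26924) = -19287/12487 + 19099/13462 = -21152381/168099994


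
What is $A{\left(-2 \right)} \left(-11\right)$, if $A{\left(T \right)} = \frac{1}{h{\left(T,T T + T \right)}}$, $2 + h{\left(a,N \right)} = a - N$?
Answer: $\frac{11}{6} \approx 1.8333$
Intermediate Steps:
$h{\left(a,N \right)} = -2 + a - N$ ($h{\left(a,N \right)} = -2 - \left(N - a\right) = -2 + a - N$)
$A{\left(T \right)} = \frac{1}{-2 - T^{2}}$ ($A{\left(T \right)} = \frac{1}{-2 + T - \left(T T + T\right)} = \frac{1}{-2 + T - \left(T^{2} + T\right)} = \frac{1}{-2 + T - \left(T + T^{2}\right)} = \frac{1}{-2 - T^{2}}$)
$A{\left(-2 \right)} \left(-11\right) = - \frac{1}{2 + \left(-2\right)^{2}} \left(-11\right) = - \frac{1}{2 + 4} \left(-11\right) = - \frac{1}{6} \left(-11\right) = \left(-1\right) \frac{1}{6} \left(-11\right) = \left(- \frac{1}{6}\right) \left(-11\right) = \frac{11}{6}$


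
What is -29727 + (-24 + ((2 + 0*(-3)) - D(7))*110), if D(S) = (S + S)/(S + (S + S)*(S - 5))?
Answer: -29575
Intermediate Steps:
D(S) = 2*S/(S + 2*S*(-5 + S)) (D(S) = (2*S)/(S + (2*S)*(-5 + S)) = (2*S)/(S + 2*S*(-5 + S)) = 2*S/(S + 2*S*(-5 + S)))
-29727 + (-24 + ((2 + 0*(-3)) - D(7))*110) = -29727 + (-24 + ((2 + 0*(-3)) - 2/(-9 + 2*7))*110) = -29727 + (-24 + ((2 + 0) - 2/(-9 + 14))*110) = -29727 + (-24 + (2 - 2/5)*110) = -29727 + (-24 + (8/5)*110) = -29727 + (-24 + 176) = -29727 + 152 = -29575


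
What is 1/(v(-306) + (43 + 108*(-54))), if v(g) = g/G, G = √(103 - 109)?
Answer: -5789/33528127 - 51*I*√6/33528127 ≈ -0.00017266 - 3.7259e-6*I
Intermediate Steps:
G = I*√6 (G = √(-6) = I*√6 ≈ 2.4495*I)
v(g) = -I*g*√6/6 (v(g) = g/((I*√6)) = g*(-I*√6/6) = -I*g*√6/6)
1/(v(-306) + (43 + 108*(-54))) = 1/(-⅙*I*(-306)*√6 + (43 + 108*(-54))) = 1/(51*I*√6 + (43 - 5832)) = 1/(51*I*√6 - 5789) = 1/(-5789 + 51*I*√6)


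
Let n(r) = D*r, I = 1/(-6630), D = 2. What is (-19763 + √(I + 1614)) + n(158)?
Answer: -19447 + √70946429970/6630 ≈ -19407.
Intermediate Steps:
I = -1/6630 ≈ -0.00015083
n(r) = 2*r
(-19763 + √(I + 1614)) + n(158) = (-19763 + √(-1/6630 + 1614)) + 2*158 = (-19763 + √(10700819/6630)) + 316 = (-19763 + √70946429970/6630) + 316 = -19447 + √70946429970/6630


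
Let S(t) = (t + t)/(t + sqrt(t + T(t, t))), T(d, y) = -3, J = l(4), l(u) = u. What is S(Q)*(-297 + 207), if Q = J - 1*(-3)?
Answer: -140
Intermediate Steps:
J = 4
Q = 7 (Q = 4 - 1*(-3) = 4 + 3 = 7)
S(t) = 2*t/(t + sqrt(-3 + t)) (S(t) = (t + t)/(t + sqrt(t - 3)) = (2*t)/(t + sqrt(-3 + t)) = 2*t/(t + sqrt(-3 + t)))
S(Q)*(-297 + 207) = (2*7/(7 + sqrt(-3 + 7)))*(-297 + 207) = (2*7/(7 + sqrt(4)))*(-90) = (2*7/(7 + 2))*(-90) = (2*7/9)*(-90) = (2*7*(1/9))*(-90) = (14/9)*(-90) = -140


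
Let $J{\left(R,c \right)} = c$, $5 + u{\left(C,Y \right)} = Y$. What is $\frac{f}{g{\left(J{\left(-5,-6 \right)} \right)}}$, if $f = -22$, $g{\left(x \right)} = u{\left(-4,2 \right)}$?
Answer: $\frac{22}{3} \approx 7.3333$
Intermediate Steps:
$u{\left(C,Y \right)} = -5 + Y$
$g{\left(x \right)} = -3$ ($g{\left(x \right)} = -5 + 2 = -3$)
$\frac{f}{g{\left(J{\left(-5,-6 \right)} \right)}} = - \frac{22}{-3} = \left(-22\right) \left(- \frac{1}{3}\right) = \frac{22}{3}$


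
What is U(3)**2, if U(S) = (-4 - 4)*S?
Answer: 576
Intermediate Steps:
U(S) = -8*S
U(3)**2 = (-8*3)**2 = (-24)**2 = 576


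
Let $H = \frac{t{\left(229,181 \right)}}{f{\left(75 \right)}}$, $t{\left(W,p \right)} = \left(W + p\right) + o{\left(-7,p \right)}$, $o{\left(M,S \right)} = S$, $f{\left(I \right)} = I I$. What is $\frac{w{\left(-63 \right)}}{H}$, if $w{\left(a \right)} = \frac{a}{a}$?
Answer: $\frac{1875}{197} \approx 9.5178$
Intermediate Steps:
$f{\left(I \right)} = I^{2}$
$w{\left(a \right)} = 1$
$t{\left(W,p \right)} = W + 2 p$ ($t{\left(W,p \right)} = \left(W + p\right) + p = W + 2 p$)
$H = \frac{197}{1875}$ ($H = \frac{229 + 2 \cdot 181}{75^{2}} = \frac{229 + 362}{5625} = 591 \cdot \frac{1}{5625} = \frac{197}{1875} \approx 0.10507$)
$\frac{w{\left(-63 \right)}}{H} = 1 \frac{1}{\frac{197}{1875}} = 1 \cdot \frac{1875}{197} = \frac{1875}{197}$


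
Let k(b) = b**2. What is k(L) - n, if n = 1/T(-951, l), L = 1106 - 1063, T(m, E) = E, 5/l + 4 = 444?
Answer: 1761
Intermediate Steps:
l = 1/88 (l = 5/(-4 + 444) = 5/440 = 5*(1/440) = 1/88 ≈ 0.011364)
L = 43
n = 88 (n = 1/(1/88) = 88)
k(L) - n = 43**2 - 1*88 = 1849 - 88 = 1761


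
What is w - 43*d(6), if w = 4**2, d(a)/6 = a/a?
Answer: -242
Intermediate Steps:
d(a) = 6 (d(a) = 6*(a/a) = 6*1 = 6)
w = 16
w - 43*d(6) = 16 - 43*6 = 16 - 258 = -242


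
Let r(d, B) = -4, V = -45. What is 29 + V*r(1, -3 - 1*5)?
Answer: 209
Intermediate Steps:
29 + V*r(1, -3 - 1*5) = 29 - 45*(-4) = 29 + 180 = 209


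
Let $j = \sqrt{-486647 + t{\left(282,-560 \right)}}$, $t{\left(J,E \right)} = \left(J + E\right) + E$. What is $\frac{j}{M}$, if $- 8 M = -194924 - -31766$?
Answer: $\frac{4 i \sqrt{54165}}{27193} \approx 0.034234 i$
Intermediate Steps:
$t{\left(J,E \right)} = J + 2 E$ ($t{\left(J,E \right)} = \left(E + J\right) + E = J + 2 E$)
$M = \frac{81579}{4}$ ($M = - \frac{-194924 - -31766}{8} = - \frac{-194924 + 31766}{8} = \left(- \frac{1}{8}\right) \left(-163158\right) = \frac{81579}{4} \approx 20395.0$)
$j = 3 i \sqrt{54165}$ ($j = \sqrt{-486647 + \left(282 + 2 \left(-560\right)\right)} = \sqrt{-486647 + \left(282 - 1120\right)} = \sqrt{-486647 - 838} = \sqrt{-487485} = 3 i \sqrt{54165} \approx 698.2 i$)
$\frac{j}{M} = \frac{3 i \sqrt{54165}}{\frac{81579}{4}} = 3 i \sqrt{54165} \cdot \frac{4}{81579} = \frac{4 i \sqrt{54165}}{27193}$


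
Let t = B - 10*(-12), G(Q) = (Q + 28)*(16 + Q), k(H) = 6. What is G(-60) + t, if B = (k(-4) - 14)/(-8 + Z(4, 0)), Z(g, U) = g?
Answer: 1530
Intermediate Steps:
G(Q) = (16 + Q)*(28 + Q) (G(Q) = (28 + Q)*(16 + Q) = (16 + Q)*(28 + Q))
B = 2 (B = (6 - 14)/(-8 + 4) = -8/(-4) = -8*(-1/4) = 2)
t = 122 (t = 2 - 10*(-12) = 2 + 120 = 122)
G(-60) + t = (448 + (-60)**2 + 44*(-60)) + 122 = (448 + 3600 - 2640) + 122 = 1408 + 122 = 1530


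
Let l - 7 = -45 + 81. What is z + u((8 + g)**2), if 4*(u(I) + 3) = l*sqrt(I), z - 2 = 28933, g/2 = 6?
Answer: 29147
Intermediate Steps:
g = 12 (g = 2*6 = 12)
z = 28935 (z = 2 + 28933 = 28935)
l = 43 (l = 7 + (-45 + 81) = 7 + 36 = 43)
u(I) = -3 + 43*sqrt(I)/4 (u(I) = -3 + (43*sqrt(I))/4 = -3 + 43*sqrt(I)/4)
z + u((8 + g)**2) = 28935 + (-3 + 43*sqrt((8 + 12)**2)/4) = 28935 + (-3 + 43*sqrt(20**2)/4) = 28935 + (-3 + 43*sqrt(400)/4) = 28935 + (-3 + (43/4)*20) = 28935 + (-3 + 215) = 28935 + 212 = 29147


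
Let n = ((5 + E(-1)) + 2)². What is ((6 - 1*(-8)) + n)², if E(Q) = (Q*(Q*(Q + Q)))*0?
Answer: 3969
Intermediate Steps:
E(Q) = 0 (E(Q) = (Q*(Q*(2*Q)))*0 = (Q*(2*Q²))*0 = (2*Q³)*0 = 0)
n = 49 (n = ((5 + 0) + 2)² = (5 + 2)² = 7² = 49)
((6 - 1*(-8)) + n)² = ((6 - 1*(-8)) + 49)² = ((6 + 8) + 49)² = (14 + 49)² = 63² = 3969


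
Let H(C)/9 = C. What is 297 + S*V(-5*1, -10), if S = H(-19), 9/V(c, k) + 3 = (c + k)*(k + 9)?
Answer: 675/4 ≈ 168.75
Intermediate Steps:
H(C) = 9*C
V(c, k) = 9/(-3 + (9 + k)*(c + k)) (V(c, k) = 9/(-3 + (c + k)*(k + 9)) = 9/(-3 + (c + k)*(9 + k)) = 9/(-3 + (9 + k)*(c + k)))
S = -171 (S = 9*(-19) = -171)
297 + S*V(-5*1, -10) = 297 - 1539/(-3 + (-10)**2 + 9*(-5*1) + 9*(-10) - 5*1*(-10)) = 297 - 1539/(-3 + 100 + 9*(-5) - 90 - 5*(-10)) = 297 - 1539/(-3 + 100 - 45 - 90 + 50) = 297 - 1539/12 = 297 - 171*3/4 = 297 - 513/4 = 675/4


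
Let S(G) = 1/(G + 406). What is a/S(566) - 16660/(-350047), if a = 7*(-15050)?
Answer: -2108522517220/20591 ≈ -1.0240e+8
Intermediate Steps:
S(G) = 1/(406 + G)
a = -105350
a/S(566) - 16660/(-350047) = -105350/(1/(406 + 566)) - 16660/(-350047) = -105350/(1/972) - 16660*(-1/350047) = -105350/1/972 + 980/20591 = -105350*972 + 980/20591 = -102400200 + 980/20591 = -2108522517220/20591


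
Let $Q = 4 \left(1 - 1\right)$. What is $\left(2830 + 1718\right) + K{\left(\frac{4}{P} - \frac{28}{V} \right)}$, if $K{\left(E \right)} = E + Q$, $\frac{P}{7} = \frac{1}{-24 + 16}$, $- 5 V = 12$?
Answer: $\frac{95657}{21} \approx 4555.1$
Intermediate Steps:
$V = - \frac{12}{5}$ ($V = \left(- \frac{1}{5}\right) 12 = - \frac{12}{5} \approx -2.4$)
$P = - \frac{7}{8}$ ($P = \frac{7}{-24 + 16} = \frac{7}{-8} = 7 \left(- \frac{1}{8}\right) = - \frac{7}{8} \approx -0.875$)
$Q = 0$ ($Q = 4 \cdot 0 = 0$)
$K{\left(E \right)} = E$ ($K{\left(E \right)} = E + 0 = E$)
$\left(2830 + 1718\right) + K{\left(\frac{4}{P} - \frac{28}{V} \right)} = \left(2830 + 1718\right) + \left(\frac{4}{- \frac{7}{8}} - \frac{28}{- \frac{12}{5}}\right) = 4548 + \left(4 \left(- \frac{8}{7}\right) - - \frac{35}{3}\right) = 4548 + \left(- \frac{32}{7} + \frac{35}{3}\right) = 4548 + \frac{149}{21} = \frac{95657}{21}$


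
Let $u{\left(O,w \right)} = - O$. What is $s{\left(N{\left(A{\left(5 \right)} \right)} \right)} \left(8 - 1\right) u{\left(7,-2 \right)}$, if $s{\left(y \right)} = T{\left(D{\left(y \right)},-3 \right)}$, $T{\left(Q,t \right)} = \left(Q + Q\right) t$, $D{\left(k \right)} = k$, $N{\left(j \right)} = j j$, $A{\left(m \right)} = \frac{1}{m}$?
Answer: $\frac{294}{25} \approx 11.76$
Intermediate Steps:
$N{\left(j \right)} = j^{2}$
$T{\left(Q,t \right)} = 2 Q t$
$s{\left(y \right)} = - 6 y$ ($s{\left(y \right)} = 2 y \left(-3\right) = - 6 y$)
$s{\left(N{\left(A{\left(5 \right)} \right)} \right)} \left(8 - 1\right) u{\left(7,-2 \right)} = - 6 \left(\frac{1}{5}\right)^{2} \left(8 - 1\right) \left(\left(-1\right) 7\right) = - \frac{6}{25} \cdot 7 \left(-7\right) = \left(-6\right) \frac{1}{25} \cdot 7 \left(-7\right) = \left(- \frac{6}{25}\right) 7 \left(-7\right) = \left(- \frac{42}{25}\right) \left(-7\right) = \frac{294}{25}$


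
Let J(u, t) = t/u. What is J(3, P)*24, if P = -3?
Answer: -24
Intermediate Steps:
J(3, P)*24 = -3/3*24 = -3*⅓*24 = -1*24 = -24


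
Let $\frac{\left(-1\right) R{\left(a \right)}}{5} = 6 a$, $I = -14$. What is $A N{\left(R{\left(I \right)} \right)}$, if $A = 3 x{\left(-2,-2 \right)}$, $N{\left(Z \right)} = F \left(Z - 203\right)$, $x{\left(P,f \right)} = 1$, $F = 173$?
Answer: $112623$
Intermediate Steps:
$R{\left(a \right)} = - 30 a$ ($R{\left(a \right)} = - 5 \cdot 6 a = - 30 a$)
$N{\left(Z \right)} = -35119 + 173 Z$ ($N{\left(Z \right)} = 173 \left(Z - 203\right) = 173 \left(-203 + Z\right) = -35119 + 173 Z$)
$A = 3$ ($A = 3 \cdot 1 = 3$)
$A N{\left(R{\left(I \right)} \right)} = 3 \left(-35119 + 173 \left(\left(-30\right) \left(-14\right)\right)\right) = 3 \left(-35119 + 173 \cdot 420\right) = 3 \left(-35119 + 72660\right) = 3 \cdot 37541 = 112623$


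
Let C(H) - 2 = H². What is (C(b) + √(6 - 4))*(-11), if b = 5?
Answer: -297 - 11*√2 ≈ -312.56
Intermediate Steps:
C(H) = 2 + H²
(C(b) + √(6 - 4))*(-11) = ((2 + 5²) + √(6 - 4))*(-11) = ((2 + 25) + √2)*(-11) = (27 + √2)*(-11) = -297 - 11*√2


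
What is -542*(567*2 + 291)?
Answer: -772350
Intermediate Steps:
-542*(567*2 + 291) = -542*(1134 + 291) = -542*1425 = -772350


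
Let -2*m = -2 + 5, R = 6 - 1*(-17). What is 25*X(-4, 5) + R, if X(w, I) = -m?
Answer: 121/2 ≈ 60.500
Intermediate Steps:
R = 23 (R = 6 + 17 = 23)
m = -3/2 (m = -(-2 + 5)/2 = -½*3 = -3/2 ≈ -1.5000)
X(w, I) = 3/2 (X(w, I) = -1*(-3/2) = 3/2)
25*X(-4, 5) + R = 25*(3/2) + 23 = 75/2 + 23 = 121/2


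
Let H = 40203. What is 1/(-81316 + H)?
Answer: -1/41113 ≈ -2.4323e-5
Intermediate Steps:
1/(-81316 + H) = 1/(-81316 + 40203) = 1/(-41113) = -1/41113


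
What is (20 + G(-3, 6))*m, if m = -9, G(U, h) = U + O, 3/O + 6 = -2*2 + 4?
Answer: -297/2 ≈ -148.50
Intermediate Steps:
O = -½ (O = 3/(-6 + (-2*2 + 4)) = 3/(-6 + (-4 + 4)) = 3/(-6 + 0) = 3/(-6) = 3*(-⅙) = -½ ≈ -0.50000)
G(U, h) = -½ + U (G(U, h) = U - ½ = -½ + U)
(20 + G(-3, 6))*m = (20 + (-½ - 3))*(-9) = (20 - 7/2)*(-9) = (33/2)*(-9) = -297/2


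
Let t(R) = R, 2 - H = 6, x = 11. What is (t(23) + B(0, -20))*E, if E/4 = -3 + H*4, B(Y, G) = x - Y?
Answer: -2584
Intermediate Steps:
H = -4 (H = 2 - 1*6 = 2 - 6 = -4)
B(Y, G) = 11 - Y
E = -76 (E = 4*(-3 - 4*4) = 4*(-3 - 16) = 4*(-19) = -76)
(t(23) + B(0, -20))*E = (23 + (11 - 1*0))*(-76) = (23 + (11 + 0))*(-76) = (23 + 11)*(-76) = 34*(-76) = -2584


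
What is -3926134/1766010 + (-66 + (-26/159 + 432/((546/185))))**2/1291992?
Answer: -22074296735128893371/9951505305101561565 ≈ -2.2182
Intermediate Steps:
-3926134/1766010 + (-66 + (-26/159 + 432/((546/185))))**2/1291992 = -3926134*1/1766010 + (-66 + (-26*1/159 + 432/((546*(1/185)))))**2*(1/1291992) = -1963067/883005 + (-66 + (-26/159 + 432/(546/185)))**2*(1/1291992) = -1963067/883005 + (-66 + (-26/159 + 432*(185/546)))**2*(1/1291992) = -1963067/883005 + (-66 + (-26/159 + 13320/91))**2*(1/1291992) = -1963067/883005 + (-66 + 2115514/14469)**2*(1/1291992) = -1963067/883005 + (1160560/14469)**2*(1/1291992) = -1963067/883005 + (1346899513600/209351961)*(1/1291992) = -1963067/883005 + 168362439200/33810132349539 = -22074296735128893371/9951505305101561565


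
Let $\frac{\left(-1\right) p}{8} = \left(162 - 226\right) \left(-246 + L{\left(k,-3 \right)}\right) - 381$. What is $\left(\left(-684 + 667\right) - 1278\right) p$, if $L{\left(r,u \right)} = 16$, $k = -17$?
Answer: $148552040$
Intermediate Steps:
$p = -114712$ ($p = - 8 \left(\left(162 - 226\right) \left(-246 + 16\right) - 381\right) = - 8 \left(\left(-64\right) \left(-230\right) - 381\right) = - 8 \left(14720 - 381\right) = \left(-8\right) 14339 = -114712$)
$\left(\left(-684 + 667\right) - 1278\right) p = \left(\left(-684 + 667\right) - 1278\right) \left(-114712\right) = \left(-17 - 1278\right) \left(-114712\right) = \left(-1295\right) \left(-114712\right) = 148552040$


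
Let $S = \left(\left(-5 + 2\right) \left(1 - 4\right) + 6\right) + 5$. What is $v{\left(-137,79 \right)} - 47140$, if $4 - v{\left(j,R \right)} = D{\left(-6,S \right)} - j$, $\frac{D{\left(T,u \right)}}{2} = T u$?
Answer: $-47033$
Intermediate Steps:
$S = 20$ ($S = \left(\left(-3\right) \left(-3\right) + 6\right) + 5 = \left(9 + 6\right) + 5 = 15 + 5 = 20$)
$D{\left(T,u \right)} = 2 T u$
$v{\left(j,R \right)} = 244 + j$ ($v{\left(j,R \right)} = 4 - \left(2 \left(-6\right) 20 - j\right) = 4 - \left(-240 - j\right) = 4 + \left(240 + j\right) = 244 + j$)
$v{\left(-137,79 \right)} - 47140 = \left(244 - 137\right) - 47140 = 107 - 47140 = -47033$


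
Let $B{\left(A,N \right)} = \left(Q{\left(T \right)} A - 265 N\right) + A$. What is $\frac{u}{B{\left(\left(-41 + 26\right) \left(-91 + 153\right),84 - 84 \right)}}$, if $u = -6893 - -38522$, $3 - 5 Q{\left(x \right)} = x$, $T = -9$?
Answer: $- \frac{10543}{1054} \approx -10.003$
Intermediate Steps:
$Q{\left(x \right)} = \frac{3}{5} - \frac{x}{5}$
$B{\left(A,N \right)} = - 265 N + \frac{17 A}{5}$ ($B{\left(A,N \right)} = \left(\left(\frac{3}{5} - - \frac{9}{5}\right) A - 265 N\right) + A = \left(\left(\frac{3}{5} + \frac{9}{5}\right) A - 265 N\right) + A = \left(\frac{12 A}{5} - 265 N\right) + A = \left(- 265 N + \frac{12 A}{5}\right) + A = - 265 N + \frac{17 A}{5}$)
$u = 31629$ ($u = -6893 + 38522 = 31629$)
$\frac{u}{B{\left(\left(-41 + 26\right) \left(-91 + 153\right),84 - 84 \right)}} = \frac{31629}{- 265 \left(84 - 84\right) + \frac{17 \left(-41 + 26\right) \left(-91 + 153\right)}{5}} = \frac{31629}{- 265 \left(84 - 84\right) + \frac{17 \left(\left(-15\right) 62\right)}{5}} = \frac{31629}{\left(-265\right) 0 + \frac{17}{5} \left(-930\right)} = \frac{31629}{0 - 3162} = \frac{31629}{-3162} = 31629 \left(- \frac{1}{3162}\right) = - \frac{10543}{1054}$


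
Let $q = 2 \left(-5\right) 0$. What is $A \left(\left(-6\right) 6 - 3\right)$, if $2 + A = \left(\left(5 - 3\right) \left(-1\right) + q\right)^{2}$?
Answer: $-78$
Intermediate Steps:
$q = 0$ ($q = \left(-10\right) 0 = 0$)
$A = 2$ ($A = -2 + \left(\left(5 - 3\right) \left(-1\right) + 0\right)^{2} = -2 + \left(2 \left(-1\right) + 0\right)^{2} = -2 + \left(-2 + 0\right)^{2} = -2 + \left(-2\right)^{2} = -2 + 4 = 2$)
$A \left(\left(-6\right) 6 - 3\right) = 2 \left(\left(-6\right) 6 - 3\right) = 2 \left(-36 - 3\right) = 2 \left(-39\right) = -78$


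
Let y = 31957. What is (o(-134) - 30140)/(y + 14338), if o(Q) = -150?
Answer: -6058/9259 ≈ -0.65428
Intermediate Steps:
(o(-134) - 30140)/(y + 14338) = (-150 - 30140)/(31957 + 14338) = -30290/46295 = -30290*1/46295 = -6058/9259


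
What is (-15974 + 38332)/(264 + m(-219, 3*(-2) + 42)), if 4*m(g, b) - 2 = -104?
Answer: 44716/477 ≈ 93.744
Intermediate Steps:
m(g, b) = -51/2 (m(g, b) = ½ + (¼)*(-104) = ½ - 26 = -51/2)
(-15974 + 38332)/(264 + m(-219, 3*(-2) + 42)) = (-15974 + 38332)/(264 - 51/2) = 22358/(477/2) = 22358*(2/477) = 44716/477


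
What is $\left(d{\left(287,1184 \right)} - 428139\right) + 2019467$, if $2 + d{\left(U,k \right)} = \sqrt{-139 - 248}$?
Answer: $1591326 + 3 i \sqrt{43} \approx 1.5913 \cdot 10^{6} + 19.672 i$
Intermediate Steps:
$d{\left(U,k \right)} = -2 + 3 i \sqrt{43}$ ($d{\left(U,k \right)} = -2 + \sqrt{-139 - 248} = -2 + \sqrt{-387} = -2 + 3 i \sqrt{43}$)
$\left(d{\left(287,1184 \right)} - 428139\right) + 2019467 = \left(\left(-2 + 3 i \sqrt{43}\right) - 428139\right) + 2019467 = \left(-428141 + 3 i \sqrt{43}\right) + 2019467 = 1591326 + 3 i \sqrt{43}$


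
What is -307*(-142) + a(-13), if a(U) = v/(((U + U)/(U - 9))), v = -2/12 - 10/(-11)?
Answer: 3400381/78 ≈ 43595.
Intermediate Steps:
v = 49/66 (v = -2*1/12 - 10*(-1/11) = -⅙ + 10/11 = 49/66 ≈ 0.74242)
a(U) = 49*(-9 + U)/(132*U) (a(U) = 49/(66*(((U + U)/(U - 9)))) = 49/(66*(((2*U)/(-9 + U)))) = 49/(66*((2*U/(-9 + U)))) = 49*((-9 + U)/(2*U))/66 = 49*(-9 + U)/(132*U))
-307*(-142) + a(-13) = -307*(-142) + (49/132)*(-9 - 13)/(-13) = 43594 + (49/132)*(-1/13)*(-22) = 43594 + 49/78 = 3400381/78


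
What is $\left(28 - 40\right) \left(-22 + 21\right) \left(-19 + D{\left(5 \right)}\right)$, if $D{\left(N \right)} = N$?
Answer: $-168$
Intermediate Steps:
$\left(28 - 40\right) \left(-22 + 21\right) \left(-19 + D{\left(5 \right)}\right) = \left(28 - 40\right) \left(-22 + 21\right) \left(-19 + 5\right) = - 12 \left(\left(-1\right) \left(-14\right)\right) = \left(-12\right) 14 = -168$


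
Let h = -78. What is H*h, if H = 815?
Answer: -63570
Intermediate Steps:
H*h = 815*(-78) = -63570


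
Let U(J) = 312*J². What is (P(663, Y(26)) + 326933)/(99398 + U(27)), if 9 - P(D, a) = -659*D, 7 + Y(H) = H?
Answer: 763859/326846 ≈ 2.3371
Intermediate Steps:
Y(H) = -7 + H
P(D, a) = 9 + 659*D (P(D, a) = 9 - (-659)*D = 9 + 659*D)
(P(663, Y(26)) + 326933)/(99398 + U(27)) = ((9 + 659*663) + 326933)/(99398 + 312*27²) = ((9 + 436917) + 326933)/(99398 + 312*729) = (436926 + 326933)/(99398 + 227448) = 763859/326846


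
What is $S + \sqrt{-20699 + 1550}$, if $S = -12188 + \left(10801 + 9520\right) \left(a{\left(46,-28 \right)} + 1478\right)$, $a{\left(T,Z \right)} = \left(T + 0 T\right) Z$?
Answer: $3848802 + i \sqrt{19149} \approx 3.8488 \cdot 10^{6} + 138.38 i$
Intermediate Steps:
$a{\left(T,Z \right)} = T Z$ ($a{\left(T,Z \right)} = \left(T + 0\right) Z = T Z$)
$S = 3848802$ ($S = -12188 + \left(10801 + 9520\right) \left(46 \left(-28\right) + 1478\right) = -12188 + 20321 \left(-1288 + 1478\right) = -12188 + 20321 \cdot 190 = -12188 + 3860990 = 3848802$)
$S + \sqrt{-20699 + 1550} = 3848802 + \sqrt{-20699 + 1550} = 3848802 + \sqrt{-19149} = 3848802 + i \sqrt{19149}$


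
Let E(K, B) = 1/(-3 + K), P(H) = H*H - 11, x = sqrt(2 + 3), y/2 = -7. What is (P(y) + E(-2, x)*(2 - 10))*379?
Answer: 353607/5 ≈ 70721.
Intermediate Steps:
y = -14 (y = 2*(-7) = -14)
x = sqrt(5) ≈ 2.2361
P(H) = -11 + H**2 (P(H) = H**2 - 11 = -11 + H**2)
(P(y) + E(-2, x)*(2 - 10))*379 = ((-11 + (-14)**2) + (2 - 10)/(-3 - 2))*379 = ((-11 + 196) - 8/(-5))*379 = (185 - 1/5*(-8))*379 = (185 + 8/5)*379 = (933/5)*379 = 353607/5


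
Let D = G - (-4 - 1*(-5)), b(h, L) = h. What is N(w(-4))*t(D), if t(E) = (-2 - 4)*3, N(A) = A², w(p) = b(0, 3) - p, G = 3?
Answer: -288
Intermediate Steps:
w(p) = -p (w(p) = 0 - p = -p)
D = 2 (D = 3 - (-4 - 1*(-5)) = 3 - (-4 + 5) = 3 - 1*1 = 3 - 1 = 2)
t(E) = -18 (t(E) = -6*3 = -18)
N(w(-4))*t(D) = (-1*(-4))²*(-18) = 4²*(-18) = 16*(-18) = -288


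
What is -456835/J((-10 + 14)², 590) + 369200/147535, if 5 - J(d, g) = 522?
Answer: 13518005625/15255119 ≈ 886.13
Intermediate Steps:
J(d, g) = -517 (J(d, g) = 5 - 1*522 = 5 - 522 = -517)
-456835/J((-10 + 14)², 590) + 369200/147535 = -456835/(-517) + 369200/147535 = -456835*(-1/517) + 369200*(1/147535) = 456835/517 + 73840/29507 = 13518005625/15255119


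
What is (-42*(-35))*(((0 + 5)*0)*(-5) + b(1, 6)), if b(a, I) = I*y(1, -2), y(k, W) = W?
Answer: -17640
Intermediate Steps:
b(a, I) = -2*I (b(a, I) = I*(-2) = -2*I)
(-42*(-35))*(((0 + 5)*0)*(-5) + b(1, 6)) = (-42*(-35))*(((0 + 5)*0)*(-5) - 2*6) = 1470*((5*0)*(-5) - 12) = 1470*(0*(-5) - 12) = 1470*(0 - 12) = 1470*(-12) = -17640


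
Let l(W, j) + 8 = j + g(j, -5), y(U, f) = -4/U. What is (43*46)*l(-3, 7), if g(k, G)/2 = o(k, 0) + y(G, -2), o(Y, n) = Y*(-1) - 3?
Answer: -191866/5 ≈ -38373.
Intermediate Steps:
o(Y, n) = -3 - Y (o(Y, n) = -Y - 3 = -3 - Y)
g(k, G) = -6 - 8/G - 2*k (g(k, G) = 2*((-3 - k) - 4/G) = 2*(-3 - k - 4/G) = -6 - 8/G - 2*k)
l(W, j) = -62/5 - j (l(W, j) = -8 + (j + (-6 - 8/(-5) - 2*j)) = -8 + (j + (-6 - 8*(-⅕) - 2*j)) = -8 + (j + (-6 + 8/5 - 2*j)) = -8 + (j + (-22/5 - 2*j)) = -8 + (-22/5 - j) = -62/5 - j)
(43*46)*l(-3, 7) = (43*46)*(-62/5 - 1*7) = 1978*(-62/5 - 7) = 1978*(-97/5) = -191866/5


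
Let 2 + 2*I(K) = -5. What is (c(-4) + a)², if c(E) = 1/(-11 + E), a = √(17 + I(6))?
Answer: 6077/450 - √6/5 ≈ 13.015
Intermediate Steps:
I(K) = -7/2 (I(K) = -1 + (½)*(-5) = -1 - 5/2 = -7/2)
a = 3*√6/2 (a = √(17 - 7/2) = √(27/2) = 3*√6/2 ≈ 3.6742)
(c(-4) + a)² = (1/(-11 - 4) + 3*√6/2)² = (1/(-15) + 3*√6/2)² = (-1/15 + 3*√6/2)²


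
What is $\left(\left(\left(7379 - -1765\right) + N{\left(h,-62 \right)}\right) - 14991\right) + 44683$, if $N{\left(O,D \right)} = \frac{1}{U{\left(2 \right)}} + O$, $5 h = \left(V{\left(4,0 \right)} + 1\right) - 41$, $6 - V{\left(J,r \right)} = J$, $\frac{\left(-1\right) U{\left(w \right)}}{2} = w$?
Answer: $\frac{776563}{20} \approx 38828.0$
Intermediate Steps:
$U{\left(w \right)} = - 2 w$
$V{\left(J,r \right)} = 6 - J$
$h = - \frac{38}{5}$ ($h = \frac{\left(\left(6 - 4\right) + 1\right) - 41}{5} = \frac{\left(2 + 1\right) - 41}{5} = \frac{3 - 41}{5} = \frac{1}{5} \left(-38\right) = - \frac{38}{5} \approx -7.6$)
$N{\left(O,D \right)} = - \frac{1}{4} + O$ ($N{\left(O,D \right)} = \frac{1}{\left(-2\right) 2} + O = \frac{1}{-4} + O = - \frac{1}{4} + O$)
$\left(\left(\left(7379 - -1765\right) + N{\left(h,-62 \right)}\right) - 14991\right) + 44683 = \left(\left(\left(7379 - -1765\right) - \frac{157}{20}\right) - 14991\right) + 44683 = \left(\left(\left(7379 + 1765\right) - \frac{157}{20}\right) - 14991\right) + 44683 = \left(\left(9144 - \frac{157}{20}\right) - 14991\right) + 44683 = \left(\frac{182723}{20} - 14991\right) + 44683 = - \frac{117097}{20} + 44683 = \frac{776563}{20}$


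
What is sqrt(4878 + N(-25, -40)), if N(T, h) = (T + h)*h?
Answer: sqrt(7478) ≈ 86.475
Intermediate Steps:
N(T, h) = h*(T + h)
sqrt(4878 + N(-25, -40)) = sqrt(4878 - 40*(-25 - 40)) = sqrt(4878 - 40*(-65)) = sqrt(4878 + 2600) = sqrt(7478)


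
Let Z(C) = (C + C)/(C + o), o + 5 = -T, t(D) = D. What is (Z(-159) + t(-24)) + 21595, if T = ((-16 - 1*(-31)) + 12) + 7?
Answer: 711896/33 ≈ 21573.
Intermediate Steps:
T = 34 (T = ((-16 + 31) + 12) + 7 = (15 + 12) + 7 = 27 + 7 = 34)
o = -39 (o = -5 - 1*34 = -5 - 34 = -39)
Z(C) = 2*C/(-39 + C) (Z(C) = (C + C)/(C - 39) = (2*C)/(-39 + C) = 2*C/(-39 + C))
(Z(-159) + t(-24)) + 21595 = (2*(-159)/(-39 - 159) - 24) + 21595 = (2*(-159)/(-198) - 24) + 21595 = (2*(-159)*(-1/198) - 24) + 21595 = (53/33 - 24) + 21595 = -739/33 + 21595 = 711896/33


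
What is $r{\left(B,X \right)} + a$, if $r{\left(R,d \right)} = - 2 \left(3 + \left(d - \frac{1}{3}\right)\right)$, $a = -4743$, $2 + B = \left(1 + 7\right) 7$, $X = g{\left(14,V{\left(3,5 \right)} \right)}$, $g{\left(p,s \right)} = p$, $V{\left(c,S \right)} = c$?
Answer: $- \frac{14329}{3} \approx -4776.3$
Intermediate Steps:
$X = 14$
$B = 54$ ($B = -2 + \left(1 + 7\right) 7 = -2 + 8 \cdot 7 = -2 + 56 = 54$)
$r{\left(R,d \right)} = - \frac{16}{3} - 2 d$ ($r{\left(R,d \right)} = - 2 \left(3 + \left(d - \frac{1}{3}\right)\right) = - 2 \left(3 + \left(- \frac{1}{3} + d\right)\right) = - 2 \left(\frac{8}{3} + d\right) = - \frac{16}{3} - 2 d$)
$r{\left(B,X \right)} + a = \left(- \frac{16}{3} - 28\right) - 4743 = - \frac{100}{3} - 4743 = - \frac{14329}{3}$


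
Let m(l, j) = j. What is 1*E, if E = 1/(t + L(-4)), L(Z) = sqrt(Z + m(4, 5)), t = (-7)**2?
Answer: 1/50 ≈ 0.020000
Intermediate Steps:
t = 49
L(Z) = sqrt(5 + Z) (L(Z) = sqrt(Z + 5) = sqrt(5 + Z))
E = 1/50 (E = 1/(49 + sqrt(5 - 4)) = 1/(49 + sqrt(1)) = 1/(49 + 1) = 1/50 ≈ 0.020000)
1*E = 1*(1/50) = 1/50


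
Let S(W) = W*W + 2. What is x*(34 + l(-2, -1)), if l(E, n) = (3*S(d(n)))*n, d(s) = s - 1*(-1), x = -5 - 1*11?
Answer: -448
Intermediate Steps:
x = -16 (x = -5 - 11 = -16)
d(s) = 1 + s (d(s) = s + 1 = 1 + s)
S(W) = 2 + W² (S(W) = W² + 2 = 2 + W²)
l(E, n) = n*(6 + 3*(1 + n)²) (l(E, n) = (3*(2 + (1 + n)²))*n = (6 + 3*(1 + n)²)*n = n*(6 + 3*(1 + n)²))
x*(34 + l(-2, -1)) = -16*(34 + 3*(-1)*(2 + (1 - 1)²)) = -16*(34 + 3*(-1)*(2 + 0²)) = -16*(34 + 3*(-1)*(2 + 0)) = -16*(34 + 3*(-1)*2) = -16*(34 - 6) = -16*28 = -448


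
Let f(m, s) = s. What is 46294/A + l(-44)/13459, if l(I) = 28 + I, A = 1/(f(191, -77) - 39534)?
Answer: -24680463242022/13459 ≈ -1.8338e+9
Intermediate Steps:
A = -1/39611 (A = 1/(-77 - 39534) = 1/(-39611) = -1/39611 ≈ -2.5246e-5)
46294/A + l(-44)/13459 = 46294/(-1/39611) + (28 - 44)/13459 = 46294*(-39611) - 16*1/13459 = -1833751634 - 16/13459 = -24680463242022/13459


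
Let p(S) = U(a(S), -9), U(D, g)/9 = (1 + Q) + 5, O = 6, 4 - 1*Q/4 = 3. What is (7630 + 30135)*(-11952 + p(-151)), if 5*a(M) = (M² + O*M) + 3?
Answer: -447968430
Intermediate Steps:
Q = 4 (Q = 16 - 4*3 = 16 - 12 = 4)
a(M) = ⅗ + M²/5 + 6*M/5 (a(M) = ((M² + 6*M) + 3)/5 = (3 + M² + 6*M)/5 = ⅗ + M²/5 + 6*M/5)
U(D, g) = 90 (U(D, g) = 9*((1 + 4) + 5) = 9*(5 + 5) = 9*10 = 90)
p(S) = 90
(7630 + 30135)*(-11952 + p(-151)) = (7630 + 30135)*(-11952 + 90) = 37765*(-11862) = -447968430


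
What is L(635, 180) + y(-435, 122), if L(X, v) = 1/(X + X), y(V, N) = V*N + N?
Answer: -67243959/1270 ≈ -52948.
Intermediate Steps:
y(V, N) = N + N*V (y(V, N) = N*V + N = N + N*V)
L(X, v) = 1/(2*X)
L(635, 180) + y(-435, 122) = (½)/635 + 122*(1 - 435) = (½)*(1/635) + 122*(-434) = 1/1270 - 52948 = -67243959/1270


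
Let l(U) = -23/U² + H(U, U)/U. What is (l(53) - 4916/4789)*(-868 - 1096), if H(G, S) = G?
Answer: 916971960/13452301 ≈ 68.165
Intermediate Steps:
l(U) = 1 - 23/U² (l(U) = -23/U² + U/U = -23/U² + 1 = 1 - 23/U²)
(l(53) - 4916/4789)*(-868 - 1096) = ((1 - 23/53²) - 4916/4789)*(-868 - 1096) = ((1 - 23*1/2809) - 4916*1/4789)*(-1964) = ((1 - 23/2809) - 4916/4789)*(-1964) = (2786/2809 - 4916/4789)*(-1964) = -466890/13452301*(-1964) = 916971960/13452301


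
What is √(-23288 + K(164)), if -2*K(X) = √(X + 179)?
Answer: √(-93152 - 14*√7)/2 ≈ 152.63*I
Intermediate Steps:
K(X) = -√(179 + X)/2 (K(X) = -√(X + 179)/2 = -√(179 + X)/2)
√(-23288 + K(164)) = √(-23288 - √(179 + 164)/2) = √(-23288 - 7*√7/2)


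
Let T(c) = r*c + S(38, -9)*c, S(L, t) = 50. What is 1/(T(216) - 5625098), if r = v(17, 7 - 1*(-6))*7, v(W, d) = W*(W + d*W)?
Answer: 1/503254 ≈ 1.9871e-6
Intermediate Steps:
v(W, d) = W*(W + W*d)
r = 28322 (r = (17²*(1 + (7 - 1*(-6))))*7 = (289*(1 + (7 + 6)))*7 = (289*(1 + 13))*7 = (289*14)*7 = 4046*7 = 28322)
T(c) = 28372*c (T(c) = 28322*c + 50*c = 28372*c)
1/(T(216) - 5625098) = 1/(28372*216 - 5625098) = 1/(6128352 - 5625098) = 1/503254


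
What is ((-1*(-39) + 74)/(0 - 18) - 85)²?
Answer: 2699449/324 ≈ 8331.6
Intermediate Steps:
((-1*(-39) + 74)/(0 - 18) - 85)² = ((39 + 74)/(-18) - 85)² = (113*(-1/18) - 85)² = (-113/18 - 85)² = (-1643/18)² = 2699449/324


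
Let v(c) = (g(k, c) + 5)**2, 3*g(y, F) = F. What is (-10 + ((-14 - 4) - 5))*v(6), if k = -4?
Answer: -1617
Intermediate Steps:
g(y, F) = F/3
v(c) = (5 + c/3)**2 (v(c) = (c/3 + 5)**2 = (5 + c/3)**2)
(-10 + ((-14 - 4) - 5))*v(6) = (-10 + ((-14 - 4) - 5))*((15 + 6)**2/9) = (-10 + (-18 - 5))*((1/9)*21**2) = (-10 - 23)*((1/9)*441) = -33*49 = -1617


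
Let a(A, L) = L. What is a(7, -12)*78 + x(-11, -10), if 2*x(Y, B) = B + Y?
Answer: -1893/2 ≈ -946.50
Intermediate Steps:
x(Y, B) = B/2 + Y/2 (x(Y, B) = (B + Y)/2 = B/2 + Y/2)
a(7, -12)*78 + x(-11, -10) = -12*78 + ((½)*(-10) + (½)*(-11)) = -936 + (-5 - 11/2) = -936 - 21/2 = -1893/2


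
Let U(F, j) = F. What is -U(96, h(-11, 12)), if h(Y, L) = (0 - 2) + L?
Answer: -96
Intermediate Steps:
h(Y, L) = -2 + L
-U(96, h(-11, 12)) = -1*96 = -96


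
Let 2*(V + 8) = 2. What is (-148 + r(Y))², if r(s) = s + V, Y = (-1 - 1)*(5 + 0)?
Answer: 27225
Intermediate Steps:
V = -7 (V = -8 + (½)*2 = -8 + 1 = -7)
Y = -10 (Y = -2*5 = -10)
r(s) = -7 + s (r(s) = s - 7 = -7 + s)
(-148 + r(Y))² = (-148 + (-7 - 10))² = (-148 - 17)² = (-165)² = 27225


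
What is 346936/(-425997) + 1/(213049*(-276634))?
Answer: -20447227240115773/25106813540324802 ≈ -0.81441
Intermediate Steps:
346936/(-425997) + 1/(213049*(-276634)) = 346936*(-1/425997) + (1/213049)*(-1/276634) = -346936/425997 - 1/58936597066 = -20447227240115773/25106813540324802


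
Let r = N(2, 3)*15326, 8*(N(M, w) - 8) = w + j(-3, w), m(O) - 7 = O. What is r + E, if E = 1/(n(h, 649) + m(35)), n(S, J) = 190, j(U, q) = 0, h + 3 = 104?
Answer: 29778419/232 ≈ 1.2836e+5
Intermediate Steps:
h = 101 (h = -3 + 104 = 101)
m(O) = 7 + O
N(M, w) = 8 + w/8 (N(M, w) = 8 + (w + 0)/8 = 8 + w/8)
E = 1/232 (E = 1/(190 + (7 + 35)) = 1/(190 + 42) = 1/232 ≈ 0.0043103)
r = 513421/4 (r = (8 + (⅛)*3)*15326 = (8 + 3/8)*15326 = (67/8)*15326 = 513421/4 ≈ 1.2836e+5)
r + E = 513421/4 + 1/232 = 29778419/232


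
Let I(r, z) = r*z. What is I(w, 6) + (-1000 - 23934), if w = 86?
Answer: -24418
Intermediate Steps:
I(w, 6) + (-1000 - 23934) = 86*6 + (-1000 - 23934) = 516 - 24934 = -24418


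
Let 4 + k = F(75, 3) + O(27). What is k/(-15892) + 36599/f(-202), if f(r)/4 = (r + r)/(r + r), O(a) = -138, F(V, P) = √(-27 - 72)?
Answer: 145407969/15892 - 3*I*√11/15892 ≈ 9149.8 - 0.00062609*I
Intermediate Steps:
F(V, P) = 3*I*√11 (F(V, P) = √(-99) = 3*I*√11)
f(r) = 4 (f(r) = 4*((r + r)/(r + r)) = 4*((2*r)/((2*r))) = 4*((2*r)*(1/(2*r))) = 4*1 = 4)
k = -142 + 3*I*√11 (k = -4 + (3*I*√11 - 138) = -4 + (-138 + 3*I*√11) = -142 + 3*I*√11 ≈ -142.0 + 9.9499*I)
k/(-15892) + 36599/f(-202) = (-142 + 3*I*√11)/(-15892) + 36599/4 = (-142 + 3*I*√11)*(-1/15892) + 36599*(¼) = (71/7946 - 3*I*√11/15892) + 36599/4 = 145407969/15892 - 3*I*√11/15892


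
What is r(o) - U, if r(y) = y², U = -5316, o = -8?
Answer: 5380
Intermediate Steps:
r(o) - U = (-8)² - 1*(-5316) = 64 + 5316 = 5380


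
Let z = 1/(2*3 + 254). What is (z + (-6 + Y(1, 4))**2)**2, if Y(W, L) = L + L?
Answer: 1083681/67600 ≈ 16.031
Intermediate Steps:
Y(W, L) = 2*L
z = 1/260 (z = 1/(6 + 254) = 1/260 ≈ 0.0038462)
(z + (-6 + Y(1, 4))**2)**2 = (1/260 + (-6 + 2*4)**2)**2 = (1/260 + (-6 + 8)**2)**2 = (1/260 + 2**2)**2 = (1/260 + 4)**2 = (1041/260)**2 = 1083681/67600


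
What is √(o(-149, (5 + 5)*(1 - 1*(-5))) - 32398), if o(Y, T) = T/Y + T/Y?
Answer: I*√719285878/149 ≈ 180.0*I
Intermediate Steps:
o(Y, T) = 2*T/Y
√(o(-149, (5 + 5)*(1 - 1*(-5))) - 32398) = √(2*((5 + 5)*(1 - 1*(-5)))/(-149) - 32398) = √(2*(10*(1 + 5))*(-1/149) - 32398) = √(2*(10*6)*(-1/149) - 32398) = √(2*60*(-1/149) - 32398) = √(-120/149 - 32398) = √(-4827422/149) = I*√719285878/149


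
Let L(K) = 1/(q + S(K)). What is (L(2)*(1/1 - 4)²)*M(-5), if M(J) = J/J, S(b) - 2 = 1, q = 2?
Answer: 9/5 ≈ 1.8000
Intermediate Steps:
S(b) = 3 (S(b) = 2 + 1 = 3)
L(K) = ⅕ (L(K) = 1/(2 + 3) = 1/5 = ⅕)
M(J) = 1
(L(2)*(1/1 - 4)²)*M(-5) = ((1/1 - 4)²/5)*1 = ((1 - 4)²/5)*1 = ((⅕)*(-3)²)*1 = ((⅕)*9)*1 = (9/5)*1 = 9/5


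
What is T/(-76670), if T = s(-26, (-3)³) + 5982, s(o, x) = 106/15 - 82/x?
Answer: -404467/5175225 ≈ -0.078154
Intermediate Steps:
s(o, x) = 106/15 - 82/x (s(o, x) = 106*(1/15) - 82/x = 106/15 - 82/x)
T = 808934/135 (T = (106/15 - 82/((-3)³)) + 5982 = (106/15 - 82/(-27)) + 5982 = (106/15 - 82*(-1/27)) + 5982 = (106/15 + 82/27) + 5982 = 1364/135 + 5982 = 808934/135 ≈ 5992.1)
T/(-76670) = (808934/135)/(-76670) = (808934/135)*(-1/76670) = -404467/5175225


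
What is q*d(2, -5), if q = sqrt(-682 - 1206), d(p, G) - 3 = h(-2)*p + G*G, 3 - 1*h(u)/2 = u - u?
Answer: 160*I*sqrt(118) ≈ 1738.0*I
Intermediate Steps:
h(u) = 6 (h(u) = 6 - 2*(u - u) = 6 - 2*0 = 6 + 0 = 6)
d(p, G) = 3 + G**2 + 6*p (d(p, G) = 3 + (6*p + G*G) = 3 + (6*p + G**2) = 3 + (G**2 + 6*p) = 3 + G**2 + 6*p)
q = 4*I*sqrt(118) (q = sqrt(-1888) = 4*I*sqrt(118) ≈ 43.451*I)
q*d(2, -5) = (4*I*sqrt(118))*(3 + (-5)**2 + 6*2) = (4*I*sqrt(118))*(3 + 25 + 12) = (4*I*sqrt(118))*40 = 160*I*sqrt(118)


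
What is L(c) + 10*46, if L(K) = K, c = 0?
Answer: 460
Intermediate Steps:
L(c) + 10*46 = 0 + 10*46 = 0 + 460 = 460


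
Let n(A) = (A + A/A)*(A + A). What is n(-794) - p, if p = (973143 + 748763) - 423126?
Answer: -39496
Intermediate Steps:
n(A) = 2*A*(1 + A) (n(A) = (A + 1)*(2*A) = (1 + A)*(2*A) = 2*A*(1 + A))
p = 1298780 (p = 1721906 - 423126 = 1298780)
n(-794) - p = 2*(-794)*(1 - 794) - 1*1298780 = 2*(-794)*(-793) - 1298780 = 1259284 - 1298780 = -39496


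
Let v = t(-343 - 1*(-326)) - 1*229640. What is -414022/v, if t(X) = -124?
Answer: 207011/114882 ≈ 1.8019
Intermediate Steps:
v = -229764 (v = -124 - 1*229640 = -124 - 229640 = -229764)
-414022/v = -414022/(-229764) = -414022*(-1/229764) = 207011/114882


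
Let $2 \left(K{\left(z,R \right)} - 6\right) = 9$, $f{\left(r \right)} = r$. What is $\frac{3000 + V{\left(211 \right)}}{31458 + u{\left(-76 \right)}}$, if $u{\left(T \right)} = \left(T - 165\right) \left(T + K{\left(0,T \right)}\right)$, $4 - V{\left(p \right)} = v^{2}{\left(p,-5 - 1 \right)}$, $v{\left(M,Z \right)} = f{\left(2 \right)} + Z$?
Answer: $\frac{5976}{94487} \approx 0.063247$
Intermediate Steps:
$K{\left(z,R \right)} = \frac{21}{2}$ ($K{\left(z,R \right)} = 6 + \frac{1}{2} \cdot 9 = 6 + \frac{9}{2} = \frac{21}{2}$)
$v{\left(M,Z \right)} = 2 + Z$
$V{\left(p \right)} = -12$ ($V{\left(p \right)} = 4 - \left(2 - 6\right)^{2} = 4 - \left(-4\right)^{2} = 4 - 16 = -12$)
$u{\left(T \right)} = \left(-165 + T\right) \left(\frac{21}{2} + T\right)$ ($u{\left(T \right)} = \left(T - 165\right) \left(T + \frac{21}{2}\right) = \left(-165 + T\right) \left(\frac{21}{2} + T\right)$)
$\frac{3000 + V{\left(211 \right)}}{31458 + u{\left(-76 \right)}} = \frac{3000 - 12}{31458 - \left(- \frac{20019}{2} - 5776\right)} = \frac{2988}{31458 + \left(- \frac{3465}{2} + 5776 + 11742\right)} = \frac{2988}{31458 + \frac{31571}{2}} = \frac{2988}{\frac{94487}{2}} = 2988 \cdot \frac{2}{94487} = \frac{5976}{94487}$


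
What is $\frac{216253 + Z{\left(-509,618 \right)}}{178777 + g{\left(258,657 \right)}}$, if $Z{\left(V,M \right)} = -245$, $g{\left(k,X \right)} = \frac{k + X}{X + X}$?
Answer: $\frac{94611504}{78304631} \approx 1.2082$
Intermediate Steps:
$g{\left(k,X \right)} = \frac{X + k}{2 X}$
$\frac{216253 + Z{\left(-509,618 \right)}}{178777 + g{\left(258,657 \right)}} = \frac{216253 - 245}{178777 + \frac{657 + 258}{2 \cdot 657}} = \frac{216008}{178777 + \frac{1}{2} \cdot \frac{1}{657} \cdot 915} = \frac{216008}{178777 + \frac{305}{438}} = \frac{216008}{\frac{78304631}{438}} = 216008 \cdot \frac{438}{78304631} = \frac{94611504}{78304631}$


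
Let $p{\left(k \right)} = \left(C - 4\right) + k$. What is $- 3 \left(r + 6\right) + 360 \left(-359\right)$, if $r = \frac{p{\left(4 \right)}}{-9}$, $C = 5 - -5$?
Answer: $- \frac{387764}{3} \approx -1.2925 \cdot 10^{5}$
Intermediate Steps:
$C = 10$ ($C = 5 + 5 = 10$)
$p{\left(k \right)} = 6 + k$ ($p{\left(k \right)} = \left(10 - 4\right) + k = 6 + k$)
$r = - \frac{10}{9}$ ($r = \frac{6 + 4}{-9} = 10 \left(- \frac{1}{9}\right) = - \frac{10}{9} \approx -1.1111$)
$- 3 \left(r + 6\right) + 360 \left(-359\right) = - 3 \left(- \frac{10}{9} + 6\right) + 360 \left(-359\right) = \left(-3\right) \frac{44}{9} - 129240 = - \frac{44}{3} - 129240 = - \frac{387764}{3}$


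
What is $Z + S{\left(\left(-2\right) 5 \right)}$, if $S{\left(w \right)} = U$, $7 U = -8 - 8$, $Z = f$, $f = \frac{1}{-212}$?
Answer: $- \frac{3399}{1484} \approx -2.2904$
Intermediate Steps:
$f = - \frac{1}{212} \approx -0.004717$
$Z = - \frac{1}{212} \approx -0.004717$
$U = - \frac{16}{7}$ ($U = \frac{-8 - 8}{7} = \frac{1}{7} \left(-16\right) = - \frac{16}{7} \approx -2.2857$)
$S{\left(w \right)} = - \frac{16}{7}$
$Z + S{\left(\left(-2\right) 5 \right)} = - \frac{1}{212} - \frac{16}{7} = - \frac{3399}{1484}$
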